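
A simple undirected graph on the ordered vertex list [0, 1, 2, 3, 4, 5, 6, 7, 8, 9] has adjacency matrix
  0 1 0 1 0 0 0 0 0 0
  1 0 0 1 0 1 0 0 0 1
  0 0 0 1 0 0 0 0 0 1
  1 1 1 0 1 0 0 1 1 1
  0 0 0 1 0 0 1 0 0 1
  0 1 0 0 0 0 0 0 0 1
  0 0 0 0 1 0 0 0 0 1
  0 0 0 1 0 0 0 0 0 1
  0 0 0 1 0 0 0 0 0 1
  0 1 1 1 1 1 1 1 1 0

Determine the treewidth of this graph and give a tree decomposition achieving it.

Treewidth 2.
One optimal decomposition is:
Bags: B1 = {1, 3, 9}  B2 = {3, 8, 9}  B3 = {0, 1, 3}  B4 = {1, 5, 9}  B5 = {2, 3, 9}  B6 = {3, 7, 9}  B7 = {3, 4, 9}  B8 = {4, 6, 9}
Tree: B1–B2, B1–B3, B1–B4, B1–B5, B1–B6, B6–B7, B7–B8

The largest bag has 3 vertices, giving width 2; this decomposition certifies tw(G) ≤ 2. Conversely, {0, 1, 3} is a clique of size 3, and the vertices of any clique must share a bag in every tree decomposition; so some bag has ≥ 3 vertices and tw(G) ≥ 2. Hence tw(G) = 2 exactly.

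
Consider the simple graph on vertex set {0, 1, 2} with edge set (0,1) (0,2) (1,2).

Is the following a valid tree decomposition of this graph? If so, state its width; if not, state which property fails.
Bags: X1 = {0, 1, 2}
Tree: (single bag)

Checking the three conditions: (i) the bags cover all of {0, 1, 2}; (ii) for each edge, some bag contains both endpoints; (iii) the bags containing any fixed vertex form a subtree. All hold, so the decomposition is valid with width 3 − 1 = 2.

Yes; width 2.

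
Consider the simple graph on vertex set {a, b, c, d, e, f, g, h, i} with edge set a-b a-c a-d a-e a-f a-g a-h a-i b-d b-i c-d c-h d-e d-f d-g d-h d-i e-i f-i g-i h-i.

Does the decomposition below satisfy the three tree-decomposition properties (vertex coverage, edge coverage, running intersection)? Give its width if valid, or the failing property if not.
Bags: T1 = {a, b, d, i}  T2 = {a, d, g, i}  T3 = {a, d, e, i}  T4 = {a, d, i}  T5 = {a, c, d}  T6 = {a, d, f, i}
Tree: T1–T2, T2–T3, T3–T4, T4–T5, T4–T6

No — vertex h appears in no bag.

A tree decomposition must satisfy three properties: every vertex lies in some bag; for every edge, both endpoints lie together in some bag; and for every vertex, the bags containing it form a connected subtree. Here vertex h appears in no bag, so the decomposition is invalid.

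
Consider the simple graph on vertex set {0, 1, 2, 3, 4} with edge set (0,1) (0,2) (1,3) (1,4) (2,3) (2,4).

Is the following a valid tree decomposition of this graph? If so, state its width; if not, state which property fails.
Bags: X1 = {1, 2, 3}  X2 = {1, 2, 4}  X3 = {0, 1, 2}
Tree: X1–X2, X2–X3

Yes; width 2.

Every vertex of G appears in some bag (union = {0, 1, 2, 3, 4}); every edge is covered by a bag; and for each vertex v the set of bags containing v is connected in the bag tree. The decomposition is therefore valid. The largest bag has 3 vertices, so the width is 2.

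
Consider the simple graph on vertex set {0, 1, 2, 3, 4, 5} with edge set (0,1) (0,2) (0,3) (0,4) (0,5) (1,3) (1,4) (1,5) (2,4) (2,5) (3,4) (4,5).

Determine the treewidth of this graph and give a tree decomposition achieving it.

Every bag has size at most 4, so the width is 4 − 1 = 3 and tw(G) ≤ 3. Conversely, {0, 1, 3, 4} is a clique of size 4, and the vertices of any clique must share a bag in every tree decomposition; so some bag has ≥ 4 vertices and tw(G) ≥ 3. Therefore the treewidth is 3.

Treewidth 3.
One optimal decomposition is:
Bags: B1 = {0, 1, 4, 5}  B2 = {0, 1, 3, 4}  B3 = {0, 2, 4, 5}
Tree: B1–B2, B1–B3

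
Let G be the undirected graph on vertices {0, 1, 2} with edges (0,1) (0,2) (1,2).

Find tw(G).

A width-2 tree decomposition is:
Bags: B1 = {0, 1, 2}
Tree: (single bag)
A single bag containing all 3 vertices is trivially a valid decomposition of width 2. On the other hand G contains the 3-clique {0, 1, 2}. A clique must lie in a single bag of any decomposition, so no decomposition can have width below 2. Combining the bounds, tw(G) = 2.

2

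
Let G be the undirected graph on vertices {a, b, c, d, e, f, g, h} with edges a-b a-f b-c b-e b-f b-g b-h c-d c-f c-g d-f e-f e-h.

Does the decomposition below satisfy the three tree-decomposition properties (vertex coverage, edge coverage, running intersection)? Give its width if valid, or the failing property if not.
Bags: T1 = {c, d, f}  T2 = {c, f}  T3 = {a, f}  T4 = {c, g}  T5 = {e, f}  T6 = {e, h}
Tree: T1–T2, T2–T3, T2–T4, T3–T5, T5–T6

No — vertex b appears in no bag.

A tree decomposition must satisfy three properties: every vertex lies in some bag; for every edge, both endpoints lie together in some bag; and for every vertex, the bags containing it form a connected subtree. Here vertex b appears in no bag, so the decomposition is invalid.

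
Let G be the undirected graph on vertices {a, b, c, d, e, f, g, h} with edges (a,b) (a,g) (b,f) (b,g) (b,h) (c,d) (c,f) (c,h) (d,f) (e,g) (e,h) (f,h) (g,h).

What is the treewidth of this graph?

2

A width-2 tree decomposition is:
Bags: B1 = {b, f, h}  B2 = {b, g, h}  B3 = {e, g, h}  B4 = {a, b, g}  B5 = {c, f, h}  B6 = {c, d, f}
Tree: B1–B2, B2–B3, B2–B4, B1–B5, B5–B6
The largest bag has 3 vertices, giving width 2; this decomposition certifies tw(G) ≤ 2. On the other hand G contains the 3-clique {c, d, f}. A clique must lie in a single bag of any decomposition, so no decomposition can have width below 2. Therefore the treewidth is 2.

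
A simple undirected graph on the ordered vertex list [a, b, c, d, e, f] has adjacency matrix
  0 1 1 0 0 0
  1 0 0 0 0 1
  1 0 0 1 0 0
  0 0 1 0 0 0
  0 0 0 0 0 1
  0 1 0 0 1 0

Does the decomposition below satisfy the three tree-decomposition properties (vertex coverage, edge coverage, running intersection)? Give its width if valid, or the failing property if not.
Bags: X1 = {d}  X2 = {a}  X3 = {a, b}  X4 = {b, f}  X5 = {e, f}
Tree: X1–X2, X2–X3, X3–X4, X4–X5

No — vertex c appears in no bag.

A tree decomposition must satisfy three properties: every vertex lies in some bag; for every edge, both endpoints lie together in some bag; and for every vertex, the bags containing it form a connected subtree. Here vertex c appears in no bag, so the decomposition is invalid.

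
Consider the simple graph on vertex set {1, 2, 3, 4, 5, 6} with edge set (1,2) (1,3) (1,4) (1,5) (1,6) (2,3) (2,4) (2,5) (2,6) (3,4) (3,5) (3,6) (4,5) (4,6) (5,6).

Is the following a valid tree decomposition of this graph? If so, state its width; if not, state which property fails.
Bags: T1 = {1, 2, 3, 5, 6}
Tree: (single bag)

No — vertex 4 appears in no bag.

A tree decomposition must satisfy three properties: every vertex lies in some bag; for every edge, both endpoints lie together in some bag; and for every vertex, the bags containing it form a connected subtree. Here vertex 4 appears in no bag, so the decomposition is invalid.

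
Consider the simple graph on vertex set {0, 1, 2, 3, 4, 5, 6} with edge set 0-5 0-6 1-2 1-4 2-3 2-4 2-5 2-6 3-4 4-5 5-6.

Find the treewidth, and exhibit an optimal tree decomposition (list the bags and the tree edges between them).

Treewidth 2.
One such decomposition:
Bags: B1 = {2, 4, 5}  B2 = {2, 5, 6}  B3 = {1, 2, 4}  B4 = {2, 3, 4}  B5 = {0, 5, 6}
Tree: B1–B2, B1–B3, B1–B4, B2–B5

Every bag has size at most 3, so the width is 3 − 1 = 2 and tw(G) ≤ 2. For the lower bound, the 3 vertices {0, 5, 6} are pairwise adjacent, and any tree decomposition puts a clique entirely inside one bag — forcing width ≥ 2. Therefore the treewidth is 2.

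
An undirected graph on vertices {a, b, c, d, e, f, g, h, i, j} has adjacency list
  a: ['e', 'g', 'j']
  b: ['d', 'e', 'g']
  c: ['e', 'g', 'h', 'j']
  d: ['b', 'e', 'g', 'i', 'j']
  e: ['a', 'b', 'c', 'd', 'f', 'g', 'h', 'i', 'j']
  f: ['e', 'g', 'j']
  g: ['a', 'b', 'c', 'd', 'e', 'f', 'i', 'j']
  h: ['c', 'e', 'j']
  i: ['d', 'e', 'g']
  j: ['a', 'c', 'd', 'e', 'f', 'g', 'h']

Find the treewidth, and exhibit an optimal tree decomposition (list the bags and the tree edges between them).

Every bag has size at most 4, so the width is 4 − 1 = 3 and tw(G) ≤ 3. Conversely, {d, e, g, j} is a clique of size 4, and the vertices of any clique must share a bag in every tree decomposition; so some bag has ≥ 4 vertices and tw(G) ≥ 3. Therefore the treewidth is 3.

Treewidth 3.
Bags: B1 = {d, e, g, i}  B2 = {d, e, g, j}  B3 = {c, e, g, j}  B4 = {c, e, h, j}  B5 = {a, e, g, j}  B6 = {b, d, e, g}  B7 = {e, f, g, j}
Tree: B1–B2, B2–B3, B3–B4, B3–B5, B1–B6, B5–B7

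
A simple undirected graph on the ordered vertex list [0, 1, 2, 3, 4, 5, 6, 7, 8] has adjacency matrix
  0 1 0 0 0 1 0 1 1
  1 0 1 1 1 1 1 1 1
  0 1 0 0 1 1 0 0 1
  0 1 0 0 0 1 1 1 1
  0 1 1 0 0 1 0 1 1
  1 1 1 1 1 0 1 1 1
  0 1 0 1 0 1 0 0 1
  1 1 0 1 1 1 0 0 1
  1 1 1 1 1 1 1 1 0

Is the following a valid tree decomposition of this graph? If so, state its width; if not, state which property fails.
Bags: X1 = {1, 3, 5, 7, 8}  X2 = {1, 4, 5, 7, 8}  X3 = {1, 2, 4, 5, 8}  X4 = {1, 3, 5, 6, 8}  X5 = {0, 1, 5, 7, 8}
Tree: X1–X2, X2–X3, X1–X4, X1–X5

Yes; width 4.

Checking the three conditions: (i) the bags cover all of {0, 1, 2, 3, 4, 5, 6, 7, 8}; (ii) for each edge, some bag contains both endpoints; (iii) the bags containing any fixed vertex form a subtree. All hold, so the decomposition is valid with width 5 − 1 = 4.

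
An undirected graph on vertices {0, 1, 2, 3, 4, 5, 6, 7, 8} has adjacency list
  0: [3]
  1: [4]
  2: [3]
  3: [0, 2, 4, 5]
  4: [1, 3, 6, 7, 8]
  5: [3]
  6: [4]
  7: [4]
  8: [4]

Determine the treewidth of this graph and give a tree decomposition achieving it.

The largest bag has 2 vertices, giving width 1; this decomposition certifies tw(G) ≤ 1. Any graph with an edge has treewidth ≥ 1, and G has the edge 4–7. The upper and lower bounds meet at 1, so that is the treewidth.

Treewidth 1.
One optimal decomposition is:
Bags: B1 = {4, 7}  B2 = {4, 6}  B3 = {1, 4}  B4 = {3, 4}  B5 = {4, 8}  B6 = {2, 3}  B7 = {0, 3}  B8 = {3, 5}
Tree: B1–B2, B2–B3, B3–B4, B1–B5, B4–B6, B6–B7, B4–B8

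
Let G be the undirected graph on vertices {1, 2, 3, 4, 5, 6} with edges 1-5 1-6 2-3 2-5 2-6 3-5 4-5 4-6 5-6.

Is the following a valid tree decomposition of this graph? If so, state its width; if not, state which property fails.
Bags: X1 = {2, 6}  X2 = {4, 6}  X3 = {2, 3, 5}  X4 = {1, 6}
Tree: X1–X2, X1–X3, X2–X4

No — edge (5,6) lies in no bag.

A tree decomposition must satisfy three properties: every vertex lies in some bag; for every edge, both endpoints lie together in some bag; and for every vertex, the bags containing it form a connected subtree. Here edge (5,6) lies in no bag, so the decomposition is invalid.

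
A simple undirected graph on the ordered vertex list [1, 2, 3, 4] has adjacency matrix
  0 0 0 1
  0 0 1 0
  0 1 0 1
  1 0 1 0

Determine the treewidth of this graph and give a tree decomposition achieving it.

Every bag has size at most 2, so the width is 2 − 1 = 1 and tw(G) ≤ 1. Since G has at least one edge (e.g. 4–3), it is not an edgeless graph, so tw(G) ≥ 1. Hence tw(G) = 1 exactly.

Treewidth 1.
One such decomposition:
Bags: B1 = {3, 4}  B2 = {1, 4}  B3 = {2, 3}
Tree: B1–B2, B1–B3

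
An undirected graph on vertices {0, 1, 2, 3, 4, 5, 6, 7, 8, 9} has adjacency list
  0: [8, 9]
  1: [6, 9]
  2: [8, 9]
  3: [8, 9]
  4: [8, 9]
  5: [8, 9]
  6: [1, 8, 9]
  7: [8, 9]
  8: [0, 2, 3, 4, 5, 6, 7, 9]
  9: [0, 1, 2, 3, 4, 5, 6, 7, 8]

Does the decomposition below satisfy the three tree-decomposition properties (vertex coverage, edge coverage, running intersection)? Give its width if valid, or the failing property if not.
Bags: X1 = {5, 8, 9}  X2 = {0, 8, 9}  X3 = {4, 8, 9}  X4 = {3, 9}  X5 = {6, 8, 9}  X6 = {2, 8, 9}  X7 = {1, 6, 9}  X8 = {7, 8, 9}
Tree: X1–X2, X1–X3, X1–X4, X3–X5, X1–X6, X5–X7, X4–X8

No — edge (8,3) lies in no bag.

A tree decomposition must satisfy three properties: every vertex lies in some bag; for every edge, both endpoints lie together in some bag; and for every vertex, the bags containing it form a connected subtree. Here edge (8,3) lies in no bag, so the decomposition is invalid.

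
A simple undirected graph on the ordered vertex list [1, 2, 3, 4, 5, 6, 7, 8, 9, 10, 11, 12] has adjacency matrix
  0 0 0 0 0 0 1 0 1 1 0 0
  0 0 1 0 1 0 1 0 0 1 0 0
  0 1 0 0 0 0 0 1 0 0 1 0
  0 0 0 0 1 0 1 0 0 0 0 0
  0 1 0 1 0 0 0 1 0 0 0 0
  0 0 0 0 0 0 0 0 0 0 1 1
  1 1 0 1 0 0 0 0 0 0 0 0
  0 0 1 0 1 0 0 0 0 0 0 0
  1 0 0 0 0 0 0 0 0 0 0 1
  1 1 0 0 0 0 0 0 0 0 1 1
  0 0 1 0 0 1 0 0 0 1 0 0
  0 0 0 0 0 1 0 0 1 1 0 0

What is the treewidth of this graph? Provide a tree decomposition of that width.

Treewidth 3.
Bags: B1 = {4, 5, 7, 8}  B2 = {2, 5, 7, 8}  B3 = {2, 3, 7, 8}  B4 = {1, 2, 3, 7}  B5 = {1, 2, 3, 10}  B6 = {1, 3, 10, 11}  B7 = {1, 9, 10, 11}  B8 = {9, 10, 11, 12}  B9 = {6, 9, 11, 12}
Tree: B1–B2, B2–B3, B3–B4, B4–B5, B5–B6, B6–B7, B7–B8, B8–B9

The largest bag has 4 vertices, giving width 3; this decomposition certifies tw(G) ≤ 3. For the lower bound: the 4 vertex sets {4,5,8}, {7}, {2}, {1,3,10,11} are disjoint, each induces a connected subgraph, and every pair is joined by at least one edge of G. Contracting each set to a single vertex therefore yields K_{4} as a minor, and since treewidth is minor-monotone, tw(G) ≥ tw(K_{4}) = 3. The upper and lower bounds meet at 3, so that is the treewidth.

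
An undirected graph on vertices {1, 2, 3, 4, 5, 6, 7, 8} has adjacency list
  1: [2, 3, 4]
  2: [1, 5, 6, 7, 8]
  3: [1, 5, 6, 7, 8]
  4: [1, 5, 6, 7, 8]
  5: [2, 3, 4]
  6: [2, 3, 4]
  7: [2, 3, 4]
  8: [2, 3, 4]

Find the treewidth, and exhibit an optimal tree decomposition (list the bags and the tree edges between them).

Treewidth 3.
Bags: B1 = {2, 3, 4, 8}  B2 = {2, 3, 4, 6}  B3 = {1, 2, 3, 4}  B4 = {2, 3, 4, 5}  B5 = {2, 3, 4, 7}
Tree: B1–B2, B2–B3, B3–B4, B4–B5

Every bag has size at most 4, so the width is 4 − 1 = 3 and tw(G) ≤ 3. For the lower bound: the 4 vertex sets {3,8}, {4,6}, {2}, {1} are disjoint, each induces a connected subgraph, and every pair is joined by at least one edge of G. Contracting each set to a single vertex therefore yields K_{4} as a minor, and since treewidth is minor-monotone, tw(G) ≥ tw(K_{4}) = 3. Combining the bounds, tw(G) = 3.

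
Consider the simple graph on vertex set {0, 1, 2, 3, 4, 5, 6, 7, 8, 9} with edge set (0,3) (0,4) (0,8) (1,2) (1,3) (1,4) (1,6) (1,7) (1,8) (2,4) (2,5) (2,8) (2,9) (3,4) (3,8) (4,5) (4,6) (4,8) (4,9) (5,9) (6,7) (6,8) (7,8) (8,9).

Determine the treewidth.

A width-3 tree decomposition is:
Bags: B1 = {1, 2, 4, 8}  B2 = {2, 4, 8, 9}  B3 = {2, 4, 5, 9}  B4 = {1, 4, 6, 8}  B5 = {1, 6, 7, 8}  B6 = {1, 3, 4, 8}  B7 = {0, 3, 4, 8}
Tree: B1–B2, B2–B3, B1–B4, B4–B5, B4–B6, B6–B7
Each bag holds 4 vertices, so the decomposition has width 3, which upper-bounds the treewidth. Conversely, {0, 3, 4, 8} is a clique of size 4, and the vertices of any clique must share a bag in every tree decomposition; so some bag has ≥ 4 vertices and tw(G) ≥ 3. Combining the bounds, tw(G) = 3.

3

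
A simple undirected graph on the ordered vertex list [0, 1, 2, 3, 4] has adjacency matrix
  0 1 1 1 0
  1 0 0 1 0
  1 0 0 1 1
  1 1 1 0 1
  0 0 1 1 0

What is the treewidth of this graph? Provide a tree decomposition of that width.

Treewidth 2.
One such decomposition:
Bags: B1 = {0, 2, 3}  B2 = {0, 1, 3}  B3 = {2, 3, 4}
Tree: B1–B2, B1–B3

Each bag holds 3 vertices, so the decomposition has width 2, which upper-bounds the treewidth. On the other hand G contains the 3-clique {0, 1, 3}. A clique must lie in a single bag of any decomposition, so no decomposition can have width below 2. Combining the bounds, tw(G) = 2.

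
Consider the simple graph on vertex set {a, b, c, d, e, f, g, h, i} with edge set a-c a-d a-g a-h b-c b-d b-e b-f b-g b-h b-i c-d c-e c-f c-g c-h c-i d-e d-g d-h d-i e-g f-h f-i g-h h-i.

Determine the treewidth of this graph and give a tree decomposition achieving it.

Treewidth 4.
Bags: B1 = {b, c, d, g, h}  B2 = {b, c, d, h, i}  B3 = {b, c, d, e, g}  B4 = {a, c, d, g, h}  B5 = {b, c, f, h, i}
Tree: B1–B2, B1–B3, B1–B4, B2–B5

The largest bag has 5 vertices, giving width 4; this decomposition certifies tw(G) ≤ 4. For the lower bound, the 5 vertices {b, c, d, e, g} are pairwise adjacent, and any tree decomposition puts a clique entirely inside one bag — forcing width ≥ 4. Combining the bounds, tw(G) = 4.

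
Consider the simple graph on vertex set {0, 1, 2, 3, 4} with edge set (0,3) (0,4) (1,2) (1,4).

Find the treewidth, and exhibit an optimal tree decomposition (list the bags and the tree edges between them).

Every bag has size at most 2, so the width is 2 − 1 = 1 and tw(G) ≤ 1. Since G has at least one edge (e.g. 2–1), it is not an edgeless graph, so tw(G) ≥ 1. Combining the bounds, tw(G) = 1.

Treewidth 1.
One such decomposition:
Bags: B1 = {1, 2}  B2 = {1, 4}  B3 = {0, 4}  B4 = {0, 3}
Tree: B1–B2, B2–B3, B3–B4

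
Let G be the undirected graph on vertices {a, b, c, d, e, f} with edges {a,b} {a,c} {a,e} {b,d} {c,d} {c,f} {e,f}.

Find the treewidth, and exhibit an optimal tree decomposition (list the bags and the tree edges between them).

The largest bag has 3 vertices, giving width 2; this decomposition certifies tw(G) ≤ 2. The edges d–b–a–c–d form a cycle, so G is not a tree and its treewidth is at least 2. Therefore the treewidth is 2.

Treewidth 2.
One optimal decomposition is:
Bags: B1 = {b, c, d}  B2 = {a, b, c}  B3 = {a, c, f}  B4 = {a, e, f}
Tree: B1–B2, B2–B3, B3–B4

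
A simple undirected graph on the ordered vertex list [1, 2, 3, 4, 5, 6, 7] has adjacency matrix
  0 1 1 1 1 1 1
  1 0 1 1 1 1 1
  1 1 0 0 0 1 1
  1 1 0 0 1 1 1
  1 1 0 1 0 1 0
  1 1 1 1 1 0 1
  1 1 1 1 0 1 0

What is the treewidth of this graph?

A width-4 tree decomposition is:
Bags: B1 = {1, 2, 4, 6, 7}  B2 = {1, 2, 3, 6, 7}  B3 = {1, 2, 4, 5, 6}
Tree: B1–B2, B1–B3
The largest bag has 5 vertices, giving width 4; this decomposition certifies tw(G) ≤ 4. For the lower bound, the 5 vertices {1, 2, 3, 6, 7} are pairwise adjacent, and any tree decomposition puts a clique entirely inside one bag — forcing width ≥ 4. Combining the bounds, tw(G) = 4.

4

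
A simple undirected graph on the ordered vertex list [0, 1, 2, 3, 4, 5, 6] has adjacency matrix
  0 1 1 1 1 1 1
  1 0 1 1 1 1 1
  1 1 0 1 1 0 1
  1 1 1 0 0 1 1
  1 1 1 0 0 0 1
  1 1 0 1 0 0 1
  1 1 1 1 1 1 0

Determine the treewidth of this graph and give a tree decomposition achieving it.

Treewidth 4.
One optimal decomposition is:
Bags: B1 = {0, 1, 2, 3, 6}  B2 = {0, 1, 2, 4, 6}  B3 = {0, 1, 3, 5, 6}
Tree: B1–B2, B1–B3

Every bag has size at most 5, so the width is 5 − 1 = 4 and tw(G) ≤ 4. For the lower bound, the 5 vertices {0, 1, 2, 3, 6} are pairwise adjacent, and any tree decomposition puts a clique entirely inside one bag — forcing width ≥ 4. Therefore the treewidth is 4.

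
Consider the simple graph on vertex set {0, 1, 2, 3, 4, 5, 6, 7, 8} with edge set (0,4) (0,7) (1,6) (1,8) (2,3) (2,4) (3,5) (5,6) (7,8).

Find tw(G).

2

A width-2 tree decomposition is:
Bags: B1 = {1, 7, 8}  B2 = {1, 6, 7}  B3 = {5, 6, 7}  B4 = {3, 5, 7}  B5 = {2, 3, 7}  B6 = {2, 4, 7}  B7 = {0, 4, 7}
Tree: B1–B2, B2–B3, B3–B4, B4–B5, B5–B6, B6–B7
Every bag has size at most 3, so the width is 3 − 1 = 2 and tw(G) ≤ 2. Since 7–8–1–6–5–3–2–4–0–7 is a cycle in G, G is not acyclic. Forests are exactly the graphs of treewidth ≤ 1, so tw(G) ≥ 2. Hence tw(G) = 2 exactly.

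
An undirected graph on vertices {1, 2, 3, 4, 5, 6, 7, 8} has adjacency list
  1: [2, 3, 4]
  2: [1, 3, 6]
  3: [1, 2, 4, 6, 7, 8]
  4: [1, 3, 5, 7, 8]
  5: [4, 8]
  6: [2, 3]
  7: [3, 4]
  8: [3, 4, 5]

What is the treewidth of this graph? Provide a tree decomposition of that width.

Treewidth 2.
Bags: B1 = {3, 4, 8}  B2 = {1, 3, 4}  B3 = {1, 2, 3}  B4 = {4, 5, 8}  B5 = {2, 3, 6}  B6 = {3, 4, 7}
Tree: B1–B2, B2–B3, B1–B4, B3–B5, B1–B6

Every bag has size at most 3, so the width is 3 − 1 = 2 and tw(G) ≤ 2. For the lower bound, the 3 vertices {1, 2, 3} are pairwise adjacent, and any tree decomposition puts a clique entirely inside one bag — forcing width ≥ 2. Hence tw(G) = 2 exactly.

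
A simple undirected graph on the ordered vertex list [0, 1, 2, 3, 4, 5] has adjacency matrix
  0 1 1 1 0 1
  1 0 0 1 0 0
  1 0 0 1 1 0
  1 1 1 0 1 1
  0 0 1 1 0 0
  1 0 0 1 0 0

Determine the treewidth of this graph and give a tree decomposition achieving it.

Each bag holds 3 vertices, so the decomposition has width 2, which upper-bounds the treewidth. Conversely, {0, 1, 3} is a clique of size 3, and the vertices of any clique must share a bag in every tree decomposition; so some bag has ≥ 3 vertices and tw(G) ≥ 2. Hence tw(G) = 2 exactly.

Treewidth 2.
One optimal decomposition is:
Bags: B1 = {0, 2, 3}  B2 = {0, 1, 3}  B3 = {2, 3, 4}  B4 = {0, 3, 5}
Tree: B1–B2, B1–B3, B1–B4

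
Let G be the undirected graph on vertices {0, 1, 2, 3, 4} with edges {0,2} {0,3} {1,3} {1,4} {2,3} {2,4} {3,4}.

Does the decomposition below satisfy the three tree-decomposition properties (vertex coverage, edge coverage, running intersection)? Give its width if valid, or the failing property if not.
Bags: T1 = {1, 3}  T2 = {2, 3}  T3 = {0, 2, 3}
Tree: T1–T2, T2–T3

No — vertex 4 appears in no bag.

A tree decomposition must satisfy three properties: every vertex lies in some bag; for every edge, both endpoints lie together in some bag; and for every vertex, the bags containing it form a connected subtree. Here vertex 4 appears in no bag, so the decomposition is invalid.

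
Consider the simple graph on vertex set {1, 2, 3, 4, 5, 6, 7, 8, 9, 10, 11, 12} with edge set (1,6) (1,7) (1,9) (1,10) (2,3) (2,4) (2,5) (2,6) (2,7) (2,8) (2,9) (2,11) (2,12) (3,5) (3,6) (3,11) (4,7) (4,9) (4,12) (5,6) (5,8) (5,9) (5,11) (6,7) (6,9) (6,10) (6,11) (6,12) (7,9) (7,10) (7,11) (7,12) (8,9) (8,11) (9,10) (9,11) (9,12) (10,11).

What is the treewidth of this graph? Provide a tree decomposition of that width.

Treewidth 4.
One optimal decomposition is:
Bags: B1 = {2, 6, 7, 9, 11}  B2 = {2, 5, 6, 9, 11}  B3 = {2, 3, 5, 6, 11}  B4 = {6, 7, 9, 10, 11}  B5 = {2, 5, 8, 9, 11}  B6 = {1, 6, 7, 9, 10}  B7 = {2, 6, 7, 9, 12}  B8 = {2, 4, 7, 9, 12}
Tree: B1–B2, B2–B3, B1–B4, B2–B5, B4–B6, B1–B7, B7–B8

Every bag has size at most 5, so the width is 5 − 1 = 4 and tw(G) ≤ 4. On the other hand G contains the 5-clique {1, 6, 7, 9, 10}. A clique must lie in a single bag of any decomposition, so no decomposition can have width below 4. Combining the bounds, tw(G) = 4.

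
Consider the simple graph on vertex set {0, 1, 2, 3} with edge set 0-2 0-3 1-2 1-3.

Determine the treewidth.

2

A width-2 tree decomposition is:
Bags: B1 = {1, 2, 3}  B2 = {0, 2, 3}
Tree: B1–B2
Each bag holds 3 vertices, so the decomposition has width 2, which upper-bounds the treewidth. The edges 3–1–2–0–3 form a cycle, so G is not a tree and its treewidth is at least 2. Therefore the treewidth is 2.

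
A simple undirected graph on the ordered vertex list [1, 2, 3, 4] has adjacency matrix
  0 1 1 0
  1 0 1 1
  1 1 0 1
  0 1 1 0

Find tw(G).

2

A width-2 tree decomposition is:
Bags: B1 = {1, 2, 3}  B2 = {2, 3, 4}
Tree: B1–B2
The largest bag has 3 vertices, giving width 2; this decomposition certifies tw(G) ≤ 2. On the other hand G contains the 3-clique {1, 2, 3}. A clique must lie in a single bag of any decomposition, so no decomposition can have width below 2. The upper and lower bounds meet at 2, so that is the treewidth.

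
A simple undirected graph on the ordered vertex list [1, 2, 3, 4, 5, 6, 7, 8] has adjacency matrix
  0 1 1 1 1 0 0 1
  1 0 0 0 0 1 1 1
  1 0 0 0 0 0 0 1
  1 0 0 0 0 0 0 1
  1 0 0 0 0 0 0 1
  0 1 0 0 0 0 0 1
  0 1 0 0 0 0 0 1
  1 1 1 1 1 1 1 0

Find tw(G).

2

A width-2 tree decomposition is:
Bags: B1 = {1, 4, 8}  B2 = {1, 2, 8}  B3 = {2, 7, 8}  B4 = {1, 3, 8}  B5 = {2, 6, 8}  B6 = {1, 5, 8}
Tree: B1–B2, B2–B3, B2–B4, B3–B5, B2–B6
Each bag holds 3 vertices, so the decomposition has width 2, which upper-bounds the treewidth. Conversely, {1, 2, 8} is a clique of size 3, and the vertices of any clique must share a bag in every tree decomposition; so some bag has ≥ 3 vertices and tw(G) ≥ 2. Combining the bounds, tw(G) = 2.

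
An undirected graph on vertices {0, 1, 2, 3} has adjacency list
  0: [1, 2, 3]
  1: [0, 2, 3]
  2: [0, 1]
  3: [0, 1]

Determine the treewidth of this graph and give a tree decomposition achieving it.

The largest bag has 3 vertices, giving width 2; this decomposition certifies tw(G) ≤ 2. On the other hand G contains the 3-clique {0, 1, 2}. A clique must lie in a single bag of any decomposition, so no decomposition can have width below 2. The upper and lower bounds meet at 2, so that is the treewidth.

Treewidth 2.
One such decomposition:
Bags: B1 = {0, 1, 2}  B2 = {0, 1, 3}
Tree: B1–B2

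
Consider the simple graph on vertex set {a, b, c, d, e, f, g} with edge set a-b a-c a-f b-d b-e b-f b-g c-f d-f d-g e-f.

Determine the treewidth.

2

A width-2 tree decomposition is:
Bags: B1 = {b, e, f}  B2 = {a, b, f}  B3 = {b, d, f}  B4 = {b, d, g}  B5 = {a, c, f}
Tree: B1–B2, B2–B3, B3–B4, B2–B5
Every bag has size at most 3, so the width is 3 − 1 = 2 and tw(G) ≤ 2. On the other hand G contains the 3-clique {b, d, g}. A clique must lie in a single bag of any decomposition, so no decomposition can have width below 2. The upper and lower bounds meet at 2, so that is the treewidth.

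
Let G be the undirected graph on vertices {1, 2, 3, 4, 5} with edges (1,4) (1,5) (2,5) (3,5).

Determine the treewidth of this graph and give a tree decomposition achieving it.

Each bag holds 2 vertices, so the decomposition has width 1, which upper-bounds the treewidth. Any graph with an edge has treewidth ≥ 1, and G has the edge 5–3. Hence tw(G) = 1 exactly.

Treewidth 1.
One such decomposition:
Bags: B1 = {3, 5}  B2 = {1, 5}  B3 = {1, 4}  B4 = {2, 5}
Tree: B1–B2, B2–B3, B1–B4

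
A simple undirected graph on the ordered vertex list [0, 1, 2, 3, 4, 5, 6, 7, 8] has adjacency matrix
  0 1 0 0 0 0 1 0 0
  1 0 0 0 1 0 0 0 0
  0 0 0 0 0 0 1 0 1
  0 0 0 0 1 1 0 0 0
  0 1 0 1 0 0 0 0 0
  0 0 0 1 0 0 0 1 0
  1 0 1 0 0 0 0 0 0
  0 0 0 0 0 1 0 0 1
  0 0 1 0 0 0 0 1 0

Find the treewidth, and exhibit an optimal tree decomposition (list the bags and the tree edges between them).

Treewidth 2.
Bags: B1 = {2, 6, 8}  B2 = {0, 6, 8}  B3 = {0, 1, 8}  B4 = {1, 4, 8}  B5 = {3, 4, 8}  B6 = {3, 5, 8}  B7 = {5, 7, 8}
Tree: B1–B2, B2–B3, B3–B4, B4–B5, B5–B6, B6–B7

The largest bag has 3 vertices, giving width 2; this decomposition certifies tw(G) ≤ 2. The edges 8–2–6–0–1–4–3–5–7–8 form a cycle, so G is not a tree and its treewidth is at least 2. The upper and lower bounds meet at 2, so that is the treewidth.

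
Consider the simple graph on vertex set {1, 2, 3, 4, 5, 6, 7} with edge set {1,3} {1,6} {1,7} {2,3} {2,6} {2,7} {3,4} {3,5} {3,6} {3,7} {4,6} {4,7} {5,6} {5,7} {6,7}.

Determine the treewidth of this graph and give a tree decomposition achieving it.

Treewidth 3.
One optimal decomposition is:
Bags: B1 = {2, 3, 6, 7}  B2 = {1, 3, 6, 7}  B3 = {3, 5, 6, 7}  B4 = {3, 4, 6, 7}
Tree: B1–B2, B2–B3, B3–B4

Every bag has size at most 4, so the width is 4 − 1 = 3 and tw(G) ≤ 3. For the lower bound, the 4 vertices {1, 3, 6, 7} are pairwise adjacent, and any tree decomposition puts a clique entirely inside one bag — forcing width ≥ 3. The upper and lower bounds meet at 3, so that is the treewidth.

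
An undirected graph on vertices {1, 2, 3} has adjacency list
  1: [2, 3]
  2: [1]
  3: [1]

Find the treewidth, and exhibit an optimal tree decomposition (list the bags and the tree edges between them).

Treewidth 1.
One optimal decomposition is:
Bags: B1 = {1, 2}  B2 = {1, 3}
Tree: B1–B2

Each bag holds 2 vertices, so the decomposition has width 1, which upper-bounds the treewidth. Any graph with an edge has treewidth ≥ 1, and G has the edge 1–2. The upper and lower bounds meet at 1, so that is the treewidth.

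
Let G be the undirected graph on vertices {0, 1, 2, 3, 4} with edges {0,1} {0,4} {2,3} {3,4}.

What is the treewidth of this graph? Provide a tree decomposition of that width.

Every bag has size at most 2, so the width is 2 − 1 = 1 and tw(G) ≤ 1. Since G has at least one edge (e.g. 2–3), it is not an edgeless graph, so tw(G) ≥ 1. Hence tw(G) = 1 exactly.

Treewidth 1.
One optimal decomposition is:
Bags: B1 = {2, 3}  B2 = {3, 4}  B3 = {0, 4}  B4 = {0, 1}
Tree: B1–B2, B2–B3, B3–B4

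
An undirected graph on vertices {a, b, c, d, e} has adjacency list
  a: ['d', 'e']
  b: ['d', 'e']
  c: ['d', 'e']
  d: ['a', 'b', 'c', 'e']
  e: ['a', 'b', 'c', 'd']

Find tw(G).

A width-2 tree decomposition is:
Bags: B1 = {c, d, e}  B2 = {b, d, e}  B3 = {a, d, e}
Tree: B1–B2, B1–B3
Every bag has size at most 3, so the width is 3 − 1 = 2 and tw(G) ≤ 2. Conversely, {c, d, e} is a clique of size 3, and the vertices of any clique must share a bag in every tree decomposition; so some bag has ≥ 3 vertices and tw(G) ≥ 2. Therefore the treewidth is 2.

2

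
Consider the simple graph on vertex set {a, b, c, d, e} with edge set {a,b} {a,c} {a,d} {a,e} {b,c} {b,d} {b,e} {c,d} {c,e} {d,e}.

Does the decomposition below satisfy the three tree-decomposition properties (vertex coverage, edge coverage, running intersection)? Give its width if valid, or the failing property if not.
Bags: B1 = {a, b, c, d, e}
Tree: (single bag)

Every vertex of G appears in some bag (union = {a, b, c, d, e}); every edge is covered by a bag; and for each vertex v the set of bags containing v is connected in the bag tree. The decomposition is therefore valid. The largest bag has 5 vertices, so the width is 4.

Yes; width 4.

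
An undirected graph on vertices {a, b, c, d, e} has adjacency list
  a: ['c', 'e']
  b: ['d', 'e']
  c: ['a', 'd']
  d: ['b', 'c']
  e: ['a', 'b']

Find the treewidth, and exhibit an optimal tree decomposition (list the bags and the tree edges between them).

Treewidth 2.
Bags: B1 = {a, c, e}  B2 = {c, d, e}  B3 = {b, d, e}
Tree: B1–B2, B2–B3

Every bag has size at most 3, so the width is 3 − 1 = 2 and tw(G) ≤ 2. For the lower bound, G contains the cycle e–a–c–d–b–e, so G is not a forest; only forests have treewidth ≤ 1, hence tw(G) ≥ 2. Therefore the treewidth is 2.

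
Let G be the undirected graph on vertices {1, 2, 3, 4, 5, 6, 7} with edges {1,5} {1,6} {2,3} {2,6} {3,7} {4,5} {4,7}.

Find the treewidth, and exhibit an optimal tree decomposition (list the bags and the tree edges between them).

Every bag has size at most 3, so the width is 3 − 1 = 2 and tw(G) ≤ 2. Since 2–3–7–4–5–1–6–2 is a cycle in G, G is not acyclic. Forests are exactly the graphs of treewidth ≤ 1, so tw(G) ≥ 2. Combining the bounds, tw(G) = 2.

Treewidth 2.
Bags: B1 = {2, 3, 7}  B2 = {2, 4, 7}  B3 = {2, 4, 5}  B4 = {1, 2, 5}  B5 = {1, 2, 6}
Tree: B1–B2, B2–B3, B3–B4, B4–B5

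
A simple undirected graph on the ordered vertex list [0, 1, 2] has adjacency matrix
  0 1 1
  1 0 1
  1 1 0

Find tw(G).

A width-2 tree decomposition is:
Bags: B1 = {0, 1, 2}
Tree: (single bag)
With just one bag of size 3, the width is 3 − 1 = 2, so tw(G) ≤ 2. For the lower bound, the 3 vertices {0, 1, 2} are pairwise adjacent, and any tree decomposition puts a clique entirely inside one bag — forcing width ≥ 2. Hence tw(G) = 2 exactly.

2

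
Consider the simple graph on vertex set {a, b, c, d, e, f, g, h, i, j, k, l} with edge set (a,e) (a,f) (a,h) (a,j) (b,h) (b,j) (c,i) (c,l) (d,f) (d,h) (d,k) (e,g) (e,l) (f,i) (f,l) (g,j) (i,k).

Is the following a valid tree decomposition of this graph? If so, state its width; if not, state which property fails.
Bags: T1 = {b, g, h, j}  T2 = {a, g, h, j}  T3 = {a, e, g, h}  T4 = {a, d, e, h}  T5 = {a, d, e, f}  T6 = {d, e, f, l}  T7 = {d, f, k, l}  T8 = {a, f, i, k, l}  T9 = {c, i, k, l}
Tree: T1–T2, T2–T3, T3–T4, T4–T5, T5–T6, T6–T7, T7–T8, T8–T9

No — bags containing vertex a are not connected in the tree.

A tree decomposition must satisfy three properties: every vertex lies in some bag; for every edge, both endpoints lie together in some bag; and for every vertex, the bags containing it form a connected subtree. Here bags containing vertex a are not connected in the tree, so the decomposition is invalid.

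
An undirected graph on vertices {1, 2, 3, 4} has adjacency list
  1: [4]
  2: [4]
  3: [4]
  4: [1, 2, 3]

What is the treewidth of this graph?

1

A width-1 tree decomposition is:
Bags: B1 = {3, 4}  B2 = {1, 4}  B3 = {2, 4}
Tree: B1–B2, B1–B3
Each bag holds 2 vertices, so the decomposition has width 1, which upper-bounds the treewidth. G has an edge, so its treewidth is at least 1. Combining the bounds, tw(G) = 1.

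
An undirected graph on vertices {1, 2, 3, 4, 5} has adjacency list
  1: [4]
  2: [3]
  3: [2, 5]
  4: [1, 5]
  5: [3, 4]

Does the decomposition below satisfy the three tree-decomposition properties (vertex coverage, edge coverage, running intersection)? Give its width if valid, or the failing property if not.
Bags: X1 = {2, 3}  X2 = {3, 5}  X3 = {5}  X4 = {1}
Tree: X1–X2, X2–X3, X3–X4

A tree decomposition must satisfy three properties: every vertex lies in some bag; for every edge, both endpoints lie together in some bag; and for every vertex, the bags containing it form a connected subtree. Here vertex 4 appears in no bag, so the decomposition is invalid.

No — vertex 4 appears in no bag.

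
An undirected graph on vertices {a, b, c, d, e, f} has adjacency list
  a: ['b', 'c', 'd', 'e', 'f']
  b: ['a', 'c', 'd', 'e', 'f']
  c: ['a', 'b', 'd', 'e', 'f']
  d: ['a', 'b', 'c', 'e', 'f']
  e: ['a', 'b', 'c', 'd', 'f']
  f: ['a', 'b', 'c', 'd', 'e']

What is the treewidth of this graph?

A width-5 tree decomposition is:
Bags: B1 = {a, b, c, d, e, f}
Tree: (single bag)
With just one bag of size 6, the width is 6 − 1 = 5, so tw(G) ≤ 5. For the lower bound, the 6 vertices {a, b, c, d, e, f} are pairwise adjacent, and any tree decomposition puts a clique entirely inside one bag — forcing width ≥ 5. Therefore the treewidth is 5.

5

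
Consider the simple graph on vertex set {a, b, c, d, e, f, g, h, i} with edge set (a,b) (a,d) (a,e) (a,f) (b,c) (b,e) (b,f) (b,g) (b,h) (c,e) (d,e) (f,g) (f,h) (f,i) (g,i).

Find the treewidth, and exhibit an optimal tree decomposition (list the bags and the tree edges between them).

Treewidth 2.
One such decomposition:
Bags: B1 = {a, b, e}  B2 = {a, b, f}  B3 = {b, f, g}  B4 = {a, d, e}  B5 = {b, c, e}  B6 = {b, f, h}  B7 = {f, g, i}
Tree: B1–B2, B2–B3, B1–B4, B1–B5, B3–B6, B3–B7

Every bag has size at most 3, so the width is 3 − 1 = 2 and tw(G) ≤ 2. For the lower bound, the 3 vertices {a, d, e} are pairwise adjacent, and any tree decomposition puts a clique entirely inside one bag — forcing width ≥ 2. Combining the bounds, tw(G) = 2.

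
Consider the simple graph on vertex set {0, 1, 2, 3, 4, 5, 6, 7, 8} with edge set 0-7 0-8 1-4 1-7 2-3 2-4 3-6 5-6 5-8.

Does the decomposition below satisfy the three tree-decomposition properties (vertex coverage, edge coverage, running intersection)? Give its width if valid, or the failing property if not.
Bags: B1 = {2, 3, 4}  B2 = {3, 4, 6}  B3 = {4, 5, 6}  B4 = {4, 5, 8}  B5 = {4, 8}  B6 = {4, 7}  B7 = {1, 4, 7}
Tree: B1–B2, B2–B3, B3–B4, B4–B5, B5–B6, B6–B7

No — vertex 0 appears in no bag.

A tree decomposition must satisfy three properties: every vertex lies in some bag; for every edge, both endpoints lie together in some bag; and for every vertex, the bags containing it form a connected subtree. Here vertex 0 appears in no bag, so the decomposition is invalid.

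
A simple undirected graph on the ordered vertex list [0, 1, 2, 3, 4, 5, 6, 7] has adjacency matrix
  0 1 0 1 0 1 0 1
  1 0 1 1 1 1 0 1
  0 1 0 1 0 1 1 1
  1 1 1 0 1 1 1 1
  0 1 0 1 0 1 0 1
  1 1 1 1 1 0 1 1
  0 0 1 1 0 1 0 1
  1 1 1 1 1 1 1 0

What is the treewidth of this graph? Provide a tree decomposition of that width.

Every bag has size at most 5, so the width is 5 − 1 = 4 and tw(G) ≤ 4. For the lower bound, the 5 vertices {0, 1, 3, 5, 7} are pairwise adjacent, and any tree decomposition puts a clique entirely inside one bag — forcing width ≥ 4. Hence tw(G) = 4 exactly.

Treewidth 4.
One such decomposition:
Bags: B1 = {1, 3, 4, 5, 7}  B2 = {0, 1, 3, 5, 7}  B3 = {1, 2, 3, 5, 7}  B4 = {2, 3, 5, 6, 7}
Tree: B1–B2, B2–B3, B3–B4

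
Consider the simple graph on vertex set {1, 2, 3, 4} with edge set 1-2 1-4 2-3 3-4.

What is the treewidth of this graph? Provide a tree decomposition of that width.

Each bag holds 3 vertices, so the decomposition has width 2, which upper-bounds the treewidth. The edges 3–4–1–2–3 form a cycle, so G is not a tree and its treewidth is at least 2. Hence tw(G) = 2 exactly.

Treewidth 2.
One such decomposition:
Bags: B1 = {1, 3, 4}  B2 = {1, 2, 3}
Tree: B1–B2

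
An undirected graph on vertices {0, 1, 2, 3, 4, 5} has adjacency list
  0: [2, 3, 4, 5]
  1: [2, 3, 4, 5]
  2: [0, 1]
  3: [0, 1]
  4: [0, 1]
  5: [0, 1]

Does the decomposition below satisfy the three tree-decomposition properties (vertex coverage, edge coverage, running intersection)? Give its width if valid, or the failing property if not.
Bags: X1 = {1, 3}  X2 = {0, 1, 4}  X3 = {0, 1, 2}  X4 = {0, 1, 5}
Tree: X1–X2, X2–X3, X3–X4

No — edge (0,3) lies in no bag.

A tree decomposition must satisfy three properties: every vertex lies in some bag; for every edge, both endpoints lie together in some bag; and for every vertex, the bags containing it form a connected subtree. Here edge (0,3) lies in no bag, so the decomposition is invalid.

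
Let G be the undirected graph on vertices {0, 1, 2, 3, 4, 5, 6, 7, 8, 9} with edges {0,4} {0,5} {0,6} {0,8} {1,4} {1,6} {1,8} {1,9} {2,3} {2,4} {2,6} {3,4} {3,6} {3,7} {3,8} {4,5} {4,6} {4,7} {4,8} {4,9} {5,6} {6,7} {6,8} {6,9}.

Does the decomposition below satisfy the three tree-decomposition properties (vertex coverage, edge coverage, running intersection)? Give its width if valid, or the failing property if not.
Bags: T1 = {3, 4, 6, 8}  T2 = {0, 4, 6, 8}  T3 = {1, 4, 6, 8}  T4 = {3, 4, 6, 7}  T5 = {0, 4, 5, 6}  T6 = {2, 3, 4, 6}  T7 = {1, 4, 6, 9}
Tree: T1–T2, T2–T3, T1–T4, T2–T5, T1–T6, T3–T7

Vertex coverage: the bags together contain {0, 1, 2, 3, 4, 5, 6, 7, 8, 9}, the full vertex set. Edge coverage: each edge of G has both endpoints in at least one bag. Running intersection: for every vertex, the bags containing it form a connected subtree. All three properties hold, so this is a valid tree decomposition of width max|bag| − 1 = 3, and hence tw(G) ≤ 3.

Yes; width 3.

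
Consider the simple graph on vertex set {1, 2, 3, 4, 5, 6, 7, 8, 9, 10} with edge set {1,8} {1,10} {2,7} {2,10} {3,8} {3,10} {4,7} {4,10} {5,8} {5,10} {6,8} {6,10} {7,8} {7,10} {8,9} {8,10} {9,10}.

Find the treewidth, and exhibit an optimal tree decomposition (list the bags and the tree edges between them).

Treewidth 2.
One such decomposition:
Bags: B1 = {6, 8, 10}  B2 = {7, 8, 10}  B3 = {8, 9, 10}  B4 = {1, 8, 10}  B5 = {3, 8, 10}  B6 = {2, 7, 10}  B7 = {5, 8, 10}  B8 = {4, 7, 10}
Tree: B1–B2, B1–B3, B3–B4, B1–B5, B2–B6, B3–B7, B6–B8

Every bag has size at most 3, so the width is 3 − 1 = 2 and tw(G) ≤ 2. On the other hand G contains the 3-clique {1, 8, 10}. A clique must lie in a single bag of any decomposition, so no decomposition can have width below 2. Therefore the treewidth is 2.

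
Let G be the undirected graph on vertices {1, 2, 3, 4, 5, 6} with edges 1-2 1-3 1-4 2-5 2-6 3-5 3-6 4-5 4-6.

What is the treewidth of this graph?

3

A width-3 tree decomposition is:
Bags: B1 = {2, 3, 4, 5}  B2 = {2, 3, 4, 6}  B3 = {1, 2, 3, 4}
Tree: B1–B2, B2–B3
Each bag holds 4 vertices, so the decomposition has width 3, which upper-bounds the treewidth. For the lower bound: the 4 vertex sets {2,5}, {4,6}, {3}, {1} are disjoint, each induces a connected subgraph, and every pair is joined by at least one edge of G. Contracting each set to a single vertex therefore yields K_{4} as a minor, and since treewidth is minor-monotone, tw(G) ≥ tw(K_{4}) = 3. The upper and lower bounds meet at 3, so that is the treewidth.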